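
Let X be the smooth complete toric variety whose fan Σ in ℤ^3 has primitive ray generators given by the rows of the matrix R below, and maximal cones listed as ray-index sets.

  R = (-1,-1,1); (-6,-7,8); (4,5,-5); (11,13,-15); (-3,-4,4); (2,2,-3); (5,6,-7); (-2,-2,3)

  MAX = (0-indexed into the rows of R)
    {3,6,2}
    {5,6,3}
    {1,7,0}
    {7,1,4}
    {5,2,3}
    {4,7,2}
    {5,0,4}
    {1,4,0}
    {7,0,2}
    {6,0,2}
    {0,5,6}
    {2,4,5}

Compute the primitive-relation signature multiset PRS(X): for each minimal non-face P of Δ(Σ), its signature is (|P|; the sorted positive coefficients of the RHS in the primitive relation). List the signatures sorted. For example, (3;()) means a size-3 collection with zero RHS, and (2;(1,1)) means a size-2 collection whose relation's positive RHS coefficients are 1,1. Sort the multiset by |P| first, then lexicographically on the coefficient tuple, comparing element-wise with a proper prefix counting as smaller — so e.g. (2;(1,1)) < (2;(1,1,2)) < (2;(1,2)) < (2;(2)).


14 minimal non-faces of Δ(Σ) (on 8 rays):

  P={5,7}:  v_{5} + v_{7} = 0 ; sig = (2;())
  P={1,2}:  v_{1} + v_{2} = v_{7} ; sig = (2;(1))
  P={1,3}:  v_{1} + v_{3} = v_{6} ; sig = (2;(1))
  P={1,6}:  v_{1} + v_{6} = v_{0} ; sig = (2;(1))
  P={4,6}:  v_{4} + v_{6} = v_{5} ; sig = (2;(1))
  P={1,5}:  v_{1} + v_{5} = v_{0} + v_{4} ; sig = (2;(1,1))
  P={3,7}:  v_{3} + v_{7} = v_{2} + v_{6} ; sig = (2;(1,1))
  P={6,7}:  v_{6} + v_{7} = v_{0} + v_{2} ; sig = (2;(1,1))
  P={3,4}:  v_{3} + v_{4} = v_{2} + 2·v_{5} ; sig = (2;(1,2))
  P={0,3}:  v_{0} + v_{3} = 2·v_{6} ; sig = (2;(2))
  P={0,2,4}:  v_{0} + v_{2} + v_{4} = 0 ; sig = (3;())
  P={0,2,5}:  v_{0} + v_{2} + v_{5} = v_{6} ; sig = (3;(1))
  P={0,4,7}:  v_{0} + v_{4} + v_{7} = v_{1} ; sig = (3;(1))
  P={2,5,6}:  v_{2} + v_{5} + v_{6} = v_{3} ; sig = (3;(1))

Signatures (|P|; sorted positive RHS coefficients), sorted:
[(2;()), (2;(1)), (2;(1)), (2;(1)), (2;(1)), (2;(1,1)), (2;(1,1)), (2;(1,1)), (2;(1,2)), (2;(2)), (3;()), (3;(1)), (3;(1)), (3;(1))]


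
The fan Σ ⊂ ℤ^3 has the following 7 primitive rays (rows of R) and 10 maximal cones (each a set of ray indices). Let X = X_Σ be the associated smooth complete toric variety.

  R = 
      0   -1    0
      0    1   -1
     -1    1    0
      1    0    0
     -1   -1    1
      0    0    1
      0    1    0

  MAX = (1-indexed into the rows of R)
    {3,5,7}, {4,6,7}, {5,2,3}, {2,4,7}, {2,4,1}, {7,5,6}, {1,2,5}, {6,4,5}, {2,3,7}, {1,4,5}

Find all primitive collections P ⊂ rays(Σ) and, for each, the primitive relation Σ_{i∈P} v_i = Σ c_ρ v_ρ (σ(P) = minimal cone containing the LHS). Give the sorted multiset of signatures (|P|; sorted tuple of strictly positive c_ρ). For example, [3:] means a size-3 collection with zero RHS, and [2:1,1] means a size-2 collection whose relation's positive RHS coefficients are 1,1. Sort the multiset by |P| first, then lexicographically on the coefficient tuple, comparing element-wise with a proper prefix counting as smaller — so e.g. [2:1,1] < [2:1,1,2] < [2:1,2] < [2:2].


9 minimal non-faces of Δ(Σ) (on 7 rays):

  • {1,7}:  v_{1} + v_{7} = 0 ; sig = [2:]
  • {2,6}:  v_{2} + v_{6} = v_{7} ; sig = [2:1]
  • {3,4}:  v_{3} + v_{4} = v_{7} ; sig = [2:1]
  • {1,3}:  v_{1} + v_{3} = v_{2} + v_{5} ; sig = [2:1,1]
  • {1,6}:  v_{1} + v_{6} = v_{4} + v_{5} ; sig = [2:1,1]
  • {3,6}:  v_{3} + v_{6} = v_{5} + 2·v_{7} ; sig = [2:1,2]
  • {2,4,5}:  v_{2} + v_{4} + v_{5} = 0 ; sig = [3:]
  • {2,5,7}:  v_{2} + v_{5} + v_{7} = v_{3} ; sig = [3:1]
  • {4,5,7}:  v_{4} + v_{5} + v_{7} = v_{6} ; sig = [3:1]

Sorted signature multiset PRS(X):
{ [2:],  [2:1] ×2,  [2:1,1] ×2,  [2:1,2],  [3:],  [3:1] ×2 }


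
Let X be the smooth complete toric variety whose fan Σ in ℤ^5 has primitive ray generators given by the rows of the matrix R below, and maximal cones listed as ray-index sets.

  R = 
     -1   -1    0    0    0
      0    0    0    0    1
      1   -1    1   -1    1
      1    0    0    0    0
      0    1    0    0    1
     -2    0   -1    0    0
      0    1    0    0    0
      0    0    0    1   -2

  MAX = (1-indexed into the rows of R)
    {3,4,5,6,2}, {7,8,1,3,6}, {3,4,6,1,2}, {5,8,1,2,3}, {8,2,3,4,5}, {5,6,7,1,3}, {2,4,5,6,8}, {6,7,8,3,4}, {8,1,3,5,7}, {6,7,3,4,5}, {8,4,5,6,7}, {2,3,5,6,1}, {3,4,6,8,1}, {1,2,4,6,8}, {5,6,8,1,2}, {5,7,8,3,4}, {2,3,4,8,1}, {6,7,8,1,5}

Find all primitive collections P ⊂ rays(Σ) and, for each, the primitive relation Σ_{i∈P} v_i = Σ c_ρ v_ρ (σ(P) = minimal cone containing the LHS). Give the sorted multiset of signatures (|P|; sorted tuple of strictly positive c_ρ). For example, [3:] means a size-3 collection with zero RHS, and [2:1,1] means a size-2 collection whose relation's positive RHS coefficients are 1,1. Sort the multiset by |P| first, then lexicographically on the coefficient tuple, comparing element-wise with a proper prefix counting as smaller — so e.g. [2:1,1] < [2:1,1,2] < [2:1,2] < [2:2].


|primitive collections| = 5. Relations:

  {2,7}:  v_{2} + v_{7} = v_{5} ; sig = [2:1]
  {1,4,7}:  v_{1} + v_{4} + v_{7} = 0 ; sig = [3:]
  {1,4,5}:  v_{1} + v_{4} + v_{5} = v_{2} ; sig = [3:1]
  {2,3,6,8}:  v_{2} + v_{3} + v_{6} + v_{8} = v_{1} ; sig = [4:1]
  {3,5,6,8}:  v_{3} + v_{5} + v_{6} + v_{8} = v_{1} + v_{7} ; sig = [4:1,1]

Hence PRS(X_Σ) =
[[2:1], [3:], [3:1], [4:1], [4:1,1]]


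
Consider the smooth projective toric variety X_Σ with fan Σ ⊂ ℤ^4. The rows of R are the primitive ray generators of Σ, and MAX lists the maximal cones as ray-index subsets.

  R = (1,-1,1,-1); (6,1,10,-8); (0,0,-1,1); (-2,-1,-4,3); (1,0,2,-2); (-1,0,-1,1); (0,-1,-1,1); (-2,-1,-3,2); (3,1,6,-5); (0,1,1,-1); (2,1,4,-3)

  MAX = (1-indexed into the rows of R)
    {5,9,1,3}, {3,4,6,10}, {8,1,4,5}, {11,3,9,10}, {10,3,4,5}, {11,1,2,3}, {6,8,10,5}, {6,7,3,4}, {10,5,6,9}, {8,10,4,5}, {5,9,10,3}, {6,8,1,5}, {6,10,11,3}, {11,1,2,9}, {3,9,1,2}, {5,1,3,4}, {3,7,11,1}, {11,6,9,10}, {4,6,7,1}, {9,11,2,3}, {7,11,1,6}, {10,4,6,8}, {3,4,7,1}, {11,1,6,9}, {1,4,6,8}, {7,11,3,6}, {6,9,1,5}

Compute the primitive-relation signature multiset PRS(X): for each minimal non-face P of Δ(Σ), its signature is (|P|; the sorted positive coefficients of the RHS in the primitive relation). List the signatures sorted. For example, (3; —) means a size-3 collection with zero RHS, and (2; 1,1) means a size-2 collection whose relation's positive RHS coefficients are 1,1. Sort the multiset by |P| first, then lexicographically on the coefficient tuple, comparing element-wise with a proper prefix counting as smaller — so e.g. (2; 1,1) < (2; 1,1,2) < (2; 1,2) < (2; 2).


Σ has 22 primitive collections:

  • {4,11}:  v_{4} + v_{11} = 0  ⇒ sig = (2; —)
  • {7,10}:  v_{7} + v_{10} = 0  ⇒ sig = (2; —)
  • {1,10}:  v_{1} + v_{10} = v_{5}  ⇒ sig = (2; 1)
  • {3,8}:  v_{3} + v_{8} = v_{4}  ⇒ sig = (2; 1)
  • {4,9}:  v_{4} + v_{9} = v_{5}  ⇒ sig = (2; 1)
  • {5,7}:  v_{5} + v_{7} = v_{1}  ⇒ sig = (2; 1)
  • {5,11}:  v_{5} + v_{11} = v_{9}  ⇒ sig = (2; 1)
  • {2,8}:  v_{2} + v_{8} = v_{1} + v_{9}  ⇒ sig = (2; 1,1)
  • {7,9}:  v_{7} + v_{9} = v_{1} + v_{11}  ⇒ sig = (2; 1,1)
  • {8,11}:  v_{8} + v_{11} = v_{5} + v_{6}  ⇒ sig = (2; 1,1)
  • {2,4}:  v_{2} + v_{4} = v_{1} + v_{3} + v_{9}  ⇒ sig = (2; 1,1,1)
  • {7,8}:  v_{7} + v_{8} = v_{1} + v_{4} + v_{6}  ⇒ sig = (2; 1,1,1)
  • {2,5}:  v_{2} + v_{5} = v_{1} + v_{3} + 2·v_{9}  ⇒ sig = (2; 1,1,2)
  • {2,6}:  v_{2} + v_{6} = v_{1} + 2·v_{11}  ⇒ sig = (2; 1,2)
  • {2,10}:  v_{2} + v_{10} = v_{3} + 2·v_{9}  ⇒ sig = (2; 1,2)
  • {8,9}:  v_{8} + v_{9} = 2·v_{5} + v_{6}  ⇒ sig = (2; 1,2)
  • {2,7}:  v_{2} + v_{7} = 2·v_{1} + v_{3} + 2·v_{11}  ⇒ sig = (2; 1,2,2)
  • {3,5,6}:  v_{3} + v_{5} + v_{6} = 0  ⇒ sig = (3; —)
  • {1,3,6}:  v_{1} + v_{3} + v_{6} = v_{7}  ⇒ sig = (3; 1)
  • {3,6,9}:  v_{3} + v_{6} + v_{9} = v_{11}  ⇒ sig = (3; 1)
  • {4,5,6}:  v_{4} + v_{5} + v_{6} = v_{8}  ⇒ sig = (3; 1)
  • {1,3,9,11}:  v_{1} + v_{3} + v_{9} + v_{11} = v_{2}  ⇒ sig = (4; 1)

Sorted signature multiset PRS(X):
{ (2; —) ×2,  (2; 1) ×5,  (2; 1,1) ×3,  (2; 1,1,1) ×2,  (2; 1,1,2),  (2; 1,2) ×3,  (2; 1,2,2),  (3; —),  (3; 1) ×3,  (4; 1) }


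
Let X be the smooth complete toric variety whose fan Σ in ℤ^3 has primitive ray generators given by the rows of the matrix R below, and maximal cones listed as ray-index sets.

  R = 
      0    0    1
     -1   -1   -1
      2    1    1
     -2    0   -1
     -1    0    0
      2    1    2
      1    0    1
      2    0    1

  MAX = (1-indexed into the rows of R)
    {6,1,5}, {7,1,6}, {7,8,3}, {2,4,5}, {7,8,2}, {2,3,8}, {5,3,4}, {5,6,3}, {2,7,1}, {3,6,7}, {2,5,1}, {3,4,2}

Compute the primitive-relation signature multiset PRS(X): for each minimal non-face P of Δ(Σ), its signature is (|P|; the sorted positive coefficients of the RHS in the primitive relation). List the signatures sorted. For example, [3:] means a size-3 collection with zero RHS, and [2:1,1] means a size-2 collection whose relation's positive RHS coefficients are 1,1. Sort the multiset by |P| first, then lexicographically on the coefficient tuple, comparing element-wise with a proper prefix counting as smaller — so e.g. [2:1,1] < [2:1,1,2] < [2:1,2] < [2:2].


|primitive collections| = 12. Relations:

  {4,8}:  v_{4} + v_{8} = 0  so sig = [2:]
  {1,3}:  v_{1} + v_{3} = v_{6}  so sig = [2:1]
  {2,6}:  v_{2} + v_{6} = v_{7}  so sig = [2:1]
  {4,7}:  v_{4} + v_{7} = v_{5}  so sig = [2:1]
  {5,7}:  v_{5} + v_{7} = v_{1}  so sig = [2:1]
  {5,8}:  v_{5} + v_{8} = v_{7}  so sig = [2:1]
  {4,6}:  v_{4} + v_{6} = v_{3} + 2·v_{5}  so sig = [2:1,2]
  {6,8}:  v_{6} + v_{8} = v_{3} + 2·v_{7}  so sig = [2:1,2]
  {1,4}:  v_{1} + v_{4} = 2·v_{5}  so sig = [2:2]
  {1,8}:  v_{1} + v_{8} = 2·v_{7}  so sig = [2:2]
  {2,3,5}:  v_{2} + v_{3} + v_{5} = 0  so sig = [3:]
  {2,3,7}:  v_{2} + v_{3} + v_{7} = v_{8}  so sig = [3:1]

so the primitive-relation signature multiset is
[[2:], [2:1], [2:1], [2:1], [2:1], [2:1], [2:1,2], [2:1,2], [2:2], [2:2], [3:], [3:1]]


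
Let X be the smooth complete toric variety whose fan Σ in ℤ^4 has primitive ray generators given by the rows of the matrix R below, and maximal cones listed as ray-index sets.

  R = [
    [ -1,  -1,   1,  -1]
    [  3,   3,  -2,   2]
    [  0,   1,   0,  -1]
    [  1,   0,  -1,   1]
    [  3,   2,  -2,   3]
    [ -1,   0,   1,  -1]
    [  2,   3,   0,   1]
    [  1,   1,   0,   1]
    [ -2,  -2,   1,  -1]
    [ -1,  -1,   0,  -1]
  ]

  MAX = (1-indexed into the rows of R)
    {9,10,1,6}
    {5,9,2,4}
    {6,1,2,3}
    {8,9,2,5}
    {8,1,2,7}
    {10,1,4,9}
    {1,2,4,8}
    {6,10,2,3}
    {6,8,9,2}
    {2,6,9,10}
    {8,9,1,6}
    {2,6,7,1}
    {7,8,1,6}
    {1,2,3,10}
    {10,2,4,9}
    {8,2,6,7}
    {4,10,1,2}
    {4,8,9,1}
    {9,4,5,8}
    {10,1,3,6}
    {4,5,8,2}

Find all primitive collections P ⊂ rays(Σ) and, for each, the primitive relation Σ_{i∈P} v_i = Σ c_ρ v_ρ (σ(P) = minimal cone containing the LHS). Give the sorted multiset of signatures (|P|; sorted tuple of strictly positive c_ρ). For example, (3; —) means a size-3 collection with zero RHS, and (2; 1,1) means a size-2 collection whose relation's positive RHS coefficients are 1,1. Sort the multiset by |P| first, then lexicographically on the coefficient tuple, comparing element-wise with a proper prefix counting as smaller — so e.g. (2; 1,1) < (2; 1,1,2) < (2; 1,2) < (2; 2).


Σ has 18 primitive collections:

  • {4,6}:  v_{4} + v_{6} = 0  ⇒ sig = (2; —)
  • {8,10}:  v_{8} + v_{10} = 0  ⇒ sig = (2; —)
  • {3,5}:  v_{3} + v_{5} = v_{2}  ⇒ sig = (2; 1)
  • {1,5}:  v_{1} + v_{5} = v_{4} + v_{8}  ⇒ sig = (2; 1,1)
  • {3,9}:  v_{3} + v_{9} = v_{6} + v_{10}  ⇒ sig = (2; 1,1)
  • {7,9}:  v_{7} + v_{9} = v_{6} + v_{8}  ⇒ sig = (2; 1,1)
  • {3,4}:  v_{3} + v_{4} = v_{1} + v_{2} + v_{10}  ⇒ sig = (2; 1,1,1)
  • {3,8}:  v_{3} + v_{8} = v_{1} + v_{2} + v_{6}  ⇒ sig = (2; 1,1,1)
  • {4,7}:  v_{4} + v_{7} = v_{1} + v_{2} + v_{8}  ⇒ sig = (2; 1,1,1)
  • {5,6}:  v_{5} + v_{6} = v_{2} + v_{8} + v_{9}  ⇒ sig = (2; 1,1,1)
  • {5,10}:  v_{5} + v_{10} = v_{2} + v_{4} + v_{9}  ⇒ sig = (2; 1,1,1)
  • {7,10}:  v_{7} + v_{10} = v_{1} + v_{2} + v_{6}  ⇒ sig = (2; 1,1,1)
  • {5,7}:  v_{5} + v_{7} = v_{2} + 2·v_{8}  ⇒ sig = (2; 1,2)
  • {3,7}:  v_{3} + v_{7} = 2·v_{1} + 2·v_{2} + 2·v_{6}  ⇒ sig = (2; 2,2,2)
  • {1,2,9}:  v_{1} + v_{2} + v_{9} = 0  ⇒ sig = (3; —)
  • {1,2,6,8}:  v_{1} + v_{2} + v_{6} + v_{8} = v_{7}  ⇒ sig = (4; 1)
  • {1,2,6,10}:  v_{1} + v_{2} + v_{6} + v_{10} = v_{3}  ⇒ sig = (4; 1)
  • {2,4,8,9}:  v_{2} + v_{4} + v_{8} + v_{9} = v_{5}  ⇒ sig = (4; 1)

Signatures (|P|; sorted positive RHS coefficients), sorted:
[(2; —), (2; —), (2; 1), (2; 1,1), (2; 1,1), (2; 1,1), (2; 1,1,1), (2; 1,1,1), (2; 1,1,1), (2; 1,1,1), (2; 1,1,1), (2; 1,1,1), (2; 1,2), (2; 2,2,2), (3; —), (4; 1), (4; 1), (4; 1)]


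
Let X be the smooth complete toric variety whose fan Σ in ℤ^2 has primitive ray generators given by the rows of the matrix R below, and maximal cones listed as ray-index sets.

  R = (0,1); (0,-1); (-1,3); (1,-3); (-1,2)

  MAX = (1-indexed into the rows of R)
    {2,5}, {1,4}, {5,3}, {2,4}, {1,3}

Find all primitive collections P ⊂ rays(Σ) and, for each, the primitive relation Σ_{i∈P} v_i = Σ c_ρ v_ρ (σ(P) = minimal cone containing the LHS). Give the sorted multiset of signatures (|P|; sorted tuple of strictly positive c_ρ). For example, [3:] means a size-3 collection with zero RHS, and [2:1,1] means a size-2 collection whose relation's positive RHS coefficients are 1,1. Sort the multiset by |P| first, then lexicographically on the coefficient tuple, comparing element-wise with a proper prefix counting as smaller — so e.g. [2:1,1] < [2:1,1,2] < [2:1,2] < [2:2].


|primitive collections| = 5. Relations:

  {1,2}:  v_{1} + v_{2} = 0  →  sig = [2:]
  {3,4}:  v_{3} + v_{4} = 0  →  sig = [2:]
  {1,5}:  v_{1} + v_{5} = v_{3}  →  sig = [2:1]
  {2,3}:  v_{2} + v_{3} = v_{5}  →  sig = [2:1]
  {4,5}:  v_{4} + v_{5} = v_{2}  →  sig = [2:1]

Sorted signature multiset PRS(X):
{ [2:] ×2,  [2:1] ×3 }


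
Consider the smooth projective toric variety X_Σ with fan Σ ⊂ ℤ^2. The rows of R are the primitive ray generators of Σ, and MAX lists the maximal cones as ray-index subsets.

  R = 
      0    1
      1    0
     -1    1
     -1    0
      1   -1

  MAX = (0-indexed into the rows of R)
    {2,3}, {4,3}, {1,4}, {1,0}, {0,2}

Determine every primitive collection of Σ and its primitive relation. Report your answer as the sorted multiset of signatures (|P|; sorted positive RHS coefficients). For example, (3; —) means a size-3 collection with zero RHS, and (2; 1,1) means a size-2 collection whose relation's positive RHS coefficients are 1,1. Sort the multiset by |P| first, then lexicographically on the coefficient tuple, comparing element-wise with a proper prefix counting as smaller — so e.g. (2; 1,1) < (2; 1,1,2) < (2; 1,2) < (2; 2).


Minimal non-faces — 5 found among 5 rays, 5 max cones:

  • {1,3}:  v_{1} + v_{3} = 0  ⇒ sig = (2; —)
  • {2,4}:  v_{2} + v_{4} = 0  ⇒ sig = (2; —)
  • {0,3}:  v_{0} + v_{3} = v_{2}  ⇒ sig = (2; 1)
  • {0,4}:  v_{0} + v_{4} = v_{1}  ⇒ sig = (2; 1)
  • {1,2}:  v_{1} + v_{2} = v_{0}  ⇒ sig = (2; 1)

so the primitive-relation signature multiset is
    (2; —)
    (2; —)
    (2; 1)
    (2; 1)
    (2; 1)


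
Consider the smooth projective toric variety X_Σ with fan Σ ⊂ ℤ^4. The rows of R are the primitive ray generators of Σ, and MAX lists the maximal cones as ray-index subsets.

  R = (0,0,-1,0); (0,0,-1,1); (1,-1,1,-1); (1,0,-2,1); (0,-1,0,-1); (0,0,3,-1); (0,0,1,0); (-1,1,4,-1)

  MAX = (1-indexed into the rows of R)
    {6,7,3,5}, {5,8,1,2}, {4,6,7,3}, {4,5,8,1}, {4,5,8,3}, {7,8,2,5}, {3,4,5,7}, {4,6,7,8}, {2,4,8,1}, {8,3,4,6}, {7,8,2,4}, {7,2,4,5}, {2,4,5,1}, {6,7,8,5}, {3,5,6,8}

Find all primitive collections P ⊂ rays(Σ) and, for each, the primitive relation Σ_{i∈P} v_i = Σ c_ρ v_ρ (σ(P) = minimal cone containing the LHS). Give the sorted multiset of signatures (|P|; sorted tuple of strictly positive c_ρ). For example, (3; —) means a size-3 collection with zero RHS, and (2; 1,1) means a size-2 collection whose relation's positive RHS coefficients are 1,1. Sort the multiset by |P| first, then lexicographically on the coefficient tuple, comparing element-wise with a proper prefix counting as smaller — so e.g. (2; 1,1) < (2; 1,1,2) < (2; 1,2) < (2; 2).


|primitive collections| = 9. Relations:

  P={1,7}:  v_{1} + v_{7} = 0 ; sig = (2; —)
  P={1,6}:  v_{1} + v_{6} = v_{4} + v_{5} + v_{8} ; sig = (2; 1,1,1)
  P={2,3}:  v_{2} + v_{3} = v_{4} + v_{5} + 2·v_{7} ; sig = (2; 1,1,2)
  P={1,3}:  v_{1} + v_{3} = 2·v_{4} + 2·v_{5} + v_{8} ; sig = (2; 1,2,2)
  P={2,6}:  v_{2} + v_{6} = 2·v_{7} ; sig = (2; 2)
  P={4,5,6}:  v_{4} + v_{5} + v_{6} = v_{3} ; sig = (3; 1)
  P={3,7,8}:  v_{3} + v_{7} + v_{8} = 2·v_{6} ; sig = (3; 2)
  P={2,4,5,8}:  v_{2} + v_{4} + v_{5} + v_{8} = v_{7} ; sig = (4; 1)
  P={4,5,7,8}:  v_{4} + v_{5} + v_{7} + v_{8} = v_{6} ; sig = (4; 1)

Sorted signature multiset PRS(X):
    (2; —)
    (2; 1,1,1)
    (2; 1,1,2)
    (2; 1,2,2)
    (2; 2)
    (3; 1)
    (3; 2)
    (4; 1)
    (4; 1)


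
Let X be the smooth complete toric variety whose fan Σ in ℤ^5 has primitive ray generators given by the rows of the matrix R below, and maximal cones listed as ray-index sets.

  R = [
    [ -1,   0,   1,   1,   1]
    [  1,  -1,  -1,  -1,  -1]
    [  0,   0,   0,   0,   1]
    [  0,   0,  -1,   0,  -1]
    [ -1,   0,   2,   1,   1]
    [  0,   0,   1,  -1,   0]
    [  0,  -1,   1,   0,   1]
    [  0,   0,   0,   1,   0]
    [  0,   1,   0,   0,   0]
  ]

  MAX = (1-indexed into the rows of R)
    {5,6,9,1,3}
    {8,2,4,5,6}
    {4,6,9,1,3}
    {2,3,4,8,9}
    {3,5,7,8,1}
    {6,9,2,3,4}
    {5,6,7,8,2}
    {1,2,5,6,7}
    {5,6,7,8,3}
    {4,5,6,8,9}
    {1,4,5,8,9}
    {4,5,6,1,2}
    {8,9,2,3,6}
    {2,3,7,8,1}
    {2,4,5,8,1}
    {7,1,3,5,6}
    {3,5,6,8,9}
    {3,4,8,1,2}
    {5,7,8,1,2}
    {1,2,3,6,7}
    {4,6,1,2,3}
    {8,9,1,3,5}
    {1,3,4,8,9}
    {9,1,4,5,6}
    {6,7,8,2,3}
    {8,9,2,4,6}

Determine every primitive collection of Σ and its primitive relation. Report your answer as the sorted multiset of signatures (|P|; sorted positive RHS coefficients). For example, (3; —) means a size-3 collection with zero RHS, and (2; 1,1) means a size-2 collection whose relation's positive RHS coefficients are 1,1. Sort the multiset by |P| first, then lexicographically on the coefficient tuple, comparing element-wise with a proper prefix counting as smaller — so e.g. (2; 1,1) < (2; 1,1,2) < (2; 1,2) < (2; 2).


Primitive collections (8):

  {4,7}:  v_{4} + v_{7} = v_{1} + v_{2}  so sig = (2; 1,1)
  {7,9}:  v_{7} + v_{9} = v_{3} + v_{6} + v_{8}  so sig = (2; 1,1,1)
  {1,2,9}:  v_{1} + v_{2} + v_{9} = 0  so sig = (3; —)
  {1,6,8}:  v_{1} + v_{6} + v_{8} = v_{5}  so sig = (3; 1)
  {2,3,5}:  v_{2} + v_{3} + v_{5} = v_{7}  so sig = (3; 1)
  {3,4,5}:  v_{3} + v_{4} + v_{5} = v_{1}  so sig = (3; 1)
  {2,5,9}:  v_{2} + v_{5} + v_{9} = v_{6} + v_{8}  so sig = (3; 1,1)
  {3,4,6,8}:  v_{3} + v_{4} + v_{6} + v_{8} = 0  so sig = (4; —)

so the primitive-relation signature multiset is
    (2; 1,1)
    (2; 1,1,1)
    (3; —)
    (3; 1)
    (3; 1)
    (3; 1)
    (3; 1,1)
    (4; —)


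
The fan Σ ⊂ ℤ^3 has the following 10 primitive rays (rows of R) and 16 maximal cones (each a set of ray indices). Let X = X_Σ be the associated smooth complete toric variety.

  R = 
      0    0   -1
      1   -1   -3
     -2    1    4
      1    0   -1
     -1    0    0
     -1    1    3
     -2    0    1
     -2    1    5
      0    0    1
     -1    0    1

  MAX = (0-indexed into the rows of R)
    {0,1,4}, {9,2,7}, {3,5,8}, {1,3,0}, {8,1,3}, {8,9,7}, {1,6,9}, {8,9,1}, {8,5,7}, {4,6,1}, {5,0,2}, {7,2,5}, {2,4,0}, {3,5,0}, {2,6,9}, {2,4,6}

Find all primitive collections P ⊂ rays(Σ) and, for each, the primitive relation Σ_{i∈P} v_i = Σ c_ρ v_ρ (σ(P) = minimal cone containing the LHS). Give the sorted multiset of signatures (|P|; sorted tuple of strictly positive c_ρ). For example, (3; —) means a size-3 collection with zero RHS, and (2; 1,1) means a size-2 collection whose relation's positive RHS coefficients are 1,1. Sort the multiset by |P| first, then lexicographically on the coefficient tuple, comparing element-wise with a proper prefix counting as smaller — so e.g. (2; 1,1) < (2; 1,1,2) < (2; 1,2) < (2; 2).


Primitive collections (21):

  {0,8}:  v_{0} + v_{8} = 0  ⇒ sig = (2; —)
  {1,5}:  v_{1} + v_{5} = 0  ⇒ sig = (2; —)
  {3,9}:  v_{3} + v_{9} = 0  ⇒ sig = (2; —)
  {0,7}:  v_{0} + v_{7} = v_{2}  ⇒ sig = (2; 1)
  {0,9}:  v_{0} + v_{9} = v_{4}  ⇒ sig = (2; 1)
  {1,2}:  v_{1} + v_{2} = v_{9}  ⇒ sig = (2; 1)
  {2,3}:  v_{2} + v_{3} = v_{5}  ⇒ sig = (2; 1)
  {2,8}:  v_{2} + v_{8} = v_{7}  ⇒ sig = (2; 1)
  {3,4}:  v_{3} + v_{4} = v_{0}  ⇒ sig = (2; 1)
  {3,6}:  v_{3} + v_{6} = v_{4}  ⇒ sig = (2; 1)
  {4,8}:  v_{4} + v_{8} = v_{9}  ⇒ sig = (2; 1)
  {4,9}:  v_{4} + v_{9} = v_{6}  ⇒ sig = (2; 1)
  {5,9}:  v_{5} + v_{9} = v_{2}  ⇒ sig = (2; 1)
  {1,7}:  v_{1} + v_{7} = v_{8} + v_{9}  ⇒ sig = (2; 1,1)
  {3,7}:  v_{3} + v_{7} = v_{5} + v_{8}  ⇒ sig = (2; 1,1)
  {4,5}:  v_{4} + v_{5} = v_{0} + v_{2}  ⇒ sig = (2; 1,1)
  {4,7}:  v_{4} + v_{7} = v_{2} + v_{9}  ⇒ sig = (2; 1,1)
  {5,6}:  v_{5} + v_{6} = v_{2} + v_{4}  ⇒ sig = (2; 1,1)
  {6,7}:  v_{6} + v_{7} = v_{2} + 2·v_{9}  ⇒ sig = (2; 1,2)
  {0,6}:  v_{0} + v_{6} = 2·v_{4}  ⇒ sig = (2; 2)
  {6,8}:  v_{6} + v_{8} = 2·v_{9}  ⇒ sig = (2; 2)

Hence PRS(X_Σ) =
{ (2; —) ×3,  (2; 1) ×10,  (2; 1,1) ×5,  (2; 1,2),  (2; 2) ×2 }


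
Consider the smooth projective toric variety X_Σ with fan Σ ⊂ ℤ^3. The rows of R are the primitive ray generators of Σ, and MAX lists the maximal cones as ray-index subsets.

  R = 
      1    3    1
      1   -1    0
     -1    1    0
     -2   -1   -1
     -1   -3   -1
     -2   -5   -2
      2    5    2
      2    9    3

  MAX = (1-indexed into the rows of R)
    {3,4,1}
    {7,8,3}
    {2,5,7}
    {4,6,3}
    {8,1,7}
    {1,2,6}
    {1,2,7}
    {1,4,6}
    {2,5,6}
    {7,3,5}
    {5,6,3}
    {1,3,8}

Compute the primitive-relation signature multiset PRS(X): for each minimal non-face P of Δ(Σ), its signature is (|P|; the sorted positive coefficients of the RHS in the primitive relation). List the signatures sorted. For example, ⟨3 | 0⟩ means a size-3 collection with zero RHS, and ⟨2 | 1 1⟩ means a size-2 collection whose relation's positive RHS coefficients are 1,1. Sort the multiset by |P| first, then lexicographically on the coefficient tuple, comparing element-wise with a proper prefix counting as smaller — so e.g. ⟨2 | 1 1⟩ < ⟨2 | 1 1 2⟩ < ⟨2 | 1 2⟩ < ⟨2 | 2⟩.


|primitive collections| = 12. Relations:

  P = {1,5}:  v_{1} + v_{5} = 0  ⟹  sig = ⟨2 | 0⟩
  P = {2,3}:  v_{2} + v_{3} = 0  ⟹  sig = ⟨2 | 0⟩
  P = {6,7}:  v_{6} + v_{7} = 0  ⟹  sig = ⟨2 | 0⟩
  P = {2,4}:  v_{2} + v_{4} = v_{1} + v_{6}  ⟹  sig = ⟨2 | 1 1⟩
  P = {2,8}:  v_{2} + v_{8} = v_{1} + v_{7}  ⟹  sig = ⟨2 | 1 1⟩
  P = {4,5}:  v_{4} + v_{5} = v_{3} + v_{6}  ⟹  sig = ⟨2 | 1 1⟩
  P = {4,7}:  v_{4} + v_{7} = v_{1} + v_{3}  ⟹  sig = ⟨2 | 1 1⟩
  P = {5,8}:  v_{5} + v_{8} = v_{3} + v_{7}  ⟹  sig = ⟨2 | 1 1⟩
  P = {6,8}:  v_{6} + v_{8} = v_{1} + v_{3}  ⟹  sig = ⟨2 | 1 1⟩
  P = {4,8}:  v_{4} + v_{8} = 2·v_{1} + 2·v_{3}  ⟹  sig = ⟨2 | 2 2⟩
  P = {1,3,6}:  v_{1} + v_{3} + v_{6} = v_{4}  ⟹  sig = ⟨3 | 1⟩
  P = {1,3,7}:  v_{1} + v_{3} + v_{7} = v_{8}  ⟹  sig = ⟨3 | 1⟩

Signatures (|P|; sorted positive RHS coefficients), sorted:
{ ⟨2 | 0⟩ ×3,  ⟨2 | 1 1⟩ ×6,  ⟨2 | 2 2⟩,  ⟨3 | 1⟩ ×2 }


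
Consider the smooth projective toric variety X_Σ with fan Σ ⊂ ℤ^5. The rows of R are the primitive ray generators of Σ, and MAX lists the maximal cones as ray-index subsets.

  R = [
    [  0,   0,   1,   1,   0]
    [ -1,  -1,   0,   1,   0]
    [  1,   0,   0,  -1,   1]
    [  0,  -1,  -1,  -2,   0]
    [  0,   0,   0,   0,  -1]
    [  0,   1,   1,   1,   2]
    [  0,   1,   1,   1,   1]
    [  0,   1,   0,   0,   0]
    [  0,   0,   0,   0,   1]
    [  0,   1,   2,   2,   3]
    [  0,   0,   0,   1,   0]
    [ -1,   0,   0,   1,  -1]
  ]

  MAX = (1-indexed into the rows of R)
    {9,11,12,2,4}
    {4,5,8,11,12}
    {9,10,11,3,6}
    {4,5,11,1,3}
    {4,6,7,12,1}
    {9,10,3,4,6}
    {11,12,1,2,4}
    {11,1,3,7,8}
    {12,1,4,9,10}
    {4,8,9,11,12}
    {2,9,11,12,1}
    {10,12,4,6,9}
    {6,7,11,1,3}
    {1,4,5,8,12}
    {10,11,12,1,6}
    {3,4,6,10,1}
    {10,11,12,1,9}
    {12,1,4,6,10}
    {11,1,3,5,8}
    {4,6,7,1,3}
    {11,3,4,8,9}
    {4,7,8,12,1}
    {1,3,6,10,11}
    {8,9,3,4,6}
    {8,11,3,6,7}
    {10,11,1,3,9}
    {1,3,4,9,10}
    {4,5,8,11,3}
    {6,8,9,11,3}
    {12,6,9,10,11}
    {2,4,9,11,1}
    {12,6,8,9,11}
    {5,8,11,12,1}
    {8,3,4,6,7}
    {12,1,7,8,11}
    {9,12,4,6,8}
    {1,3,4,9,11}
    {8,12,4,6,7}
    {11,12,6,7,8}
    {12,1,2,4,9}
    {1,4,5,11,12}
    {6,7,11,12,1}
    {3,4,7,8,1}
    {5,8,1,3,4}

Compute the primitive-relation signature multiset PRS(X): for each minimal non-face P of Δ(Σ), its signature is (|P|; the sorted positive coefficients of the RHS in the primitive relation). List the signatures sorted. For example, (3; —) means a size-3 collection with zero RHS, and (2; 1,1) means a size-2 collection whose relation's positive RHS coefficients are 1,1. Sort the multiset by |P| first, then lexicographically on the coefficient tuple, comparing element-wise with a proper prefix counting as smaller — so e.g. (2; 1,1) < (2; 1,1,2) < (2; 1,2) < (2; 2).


Δ(Σ) — 12 vertices, 22 min non-faces:

  P = {3,12}:  v_{3} + v_{12} = 0  →  sig = (2; —)
  P = {5,9}:  v_{5} + v_{9} = 0  →  sig = (2; —)
  P = {5,6}:  v_{5} + v_{6} = v_{7}  →  sig = (2; 1)
  P = {7,9}:  v_{7} + v_{9} = v_{6}  →  sig = (2; 1)
  P = {2,8}:  v_{2} + v_{8} = v_{9} + v_{12}  →  sig = (2; 1,1)
  P = {5,7}:  v_{5} + v_{7} = v_{1} + v_{8}  →  sig = (2; 1,1)
  P = {5,10}:  v_{5} + v_{10} = v_{1} + v_{6}  →  sig = (2; 1,1)
  P = {8,10}:  v_{8} + v_{10} = v_{6} + v_{7}  →  sig = (2; 1,1)
  P = {2,3}:  v_{2} + v_{3} = v_{1} + v_{4} + v_{9} + v_{11}  →  sig = (2; 1,1,1,1)
  P = {2,5}:  v_{2} + v_{5} = v_{1} + v_{4} + v_{11} + v_{12}  →  sig = (2; 1,1,1,1)
  P = {2,7}:  v_{2} + v_{7} = v_{1} + 2·v_{9} + v_{12}  →  sig = (2; 1,1,2)
  P = {2,6}:  v_{2} + v_{6} = v_{1} + 3·v_{9} + v_{12}  →  sig = (2; 1,1,3)
  P = {7,10}:  v_{7} + v_{10} = v_{1} + 2·v_{6}  →  sig = (2; 1,2)
  P = {2,10}:  v_{2} + v_{10} = 2·v_{1} + 4·v_{9} + v_{12}  →  sig = (2; 1,2,4)
  P = {1,6,9}:  v_{1} + v_{6} + v_{9} = v_{10}  →  sig = (3; 1)
  P = {1,8,9}:  v_{1} + v_{8} + v_{9} = v_{7}  →  sig = (3; 1)
  P = {4,7,11}:  v_{4} + v_{7} + v_{11} = v_{9}  →  sig = (3; 1)
  P = {4,10,11}:  v_{4} + v_{10} + v_{11} = v_{1} + 3·v_{9}  →  sig = (3; 1,3)
  P = {1,6,8}:  v_{1} + v_{6} + v_{8} = 2·v_{7}  →  sig = (3; 2)
  P = {4,6,11}:  v_{4} + v_{6} + v_{11} = 2·v_{9}  →  sig = (3; 2)
  P = {1,4,8,11}:  v_{1} + v_{4} + v_{8} + v_{11} = 0  →  sig = (4; —)
  P = {1,4,9,11,12}:  v_{1} + v_{4} + v_{9} + v_{11} + v_{12} = v_{2}  →  sig = (5; 1)

Hence PRS(X_Σ) =
[(2; —), (2; —), (2; 1), (2; 1), (2; 1,1), (2; 1,1), (2; 1,1), (2; 1,1), (2; 1,1,1,1), (2; 1,1,1,1), (2; 1,1,2), (2; 1,1,3), (2; 1,2), (2; 1,2,4), (3; 1), (3; 1), (3; 1), (3; 1,3), (3; 2), (3; 2), (4; —), (5; 1)]


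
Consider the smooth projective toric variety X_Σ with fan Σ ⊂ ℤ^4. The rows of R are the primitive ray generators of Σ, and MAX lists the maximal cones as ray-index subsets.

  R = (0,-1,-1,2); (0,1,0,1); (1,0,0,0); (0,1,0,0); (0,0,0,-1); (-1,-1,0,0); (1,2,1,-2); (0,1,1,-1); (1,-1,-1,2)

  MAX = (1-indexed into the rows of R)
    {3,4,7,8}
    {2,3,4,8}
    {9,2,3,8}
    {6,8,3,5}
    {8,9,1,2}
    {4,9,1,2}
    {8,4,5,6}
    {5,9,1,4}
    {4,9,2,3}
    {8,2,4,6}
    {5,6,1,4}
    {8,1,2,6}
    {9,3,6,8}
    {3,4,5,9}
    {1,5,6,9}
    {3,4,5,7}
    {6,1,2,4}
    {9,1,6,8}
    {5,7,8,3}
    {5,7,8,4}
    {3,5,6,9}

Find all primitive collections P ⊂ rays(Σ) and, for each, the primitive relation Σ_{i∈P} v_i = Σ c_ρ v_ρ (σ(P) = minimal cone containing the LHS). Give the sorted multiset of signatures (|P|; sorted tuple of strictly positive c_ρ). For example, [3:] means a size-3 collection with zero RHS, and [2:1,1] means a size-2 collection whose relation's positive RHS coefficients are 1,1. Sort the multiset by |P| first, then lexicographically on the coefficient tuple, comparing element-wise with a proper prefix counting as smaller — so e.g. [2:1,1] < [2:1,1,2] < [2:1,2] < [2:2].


15 minimal non-faces of Δ(Σ) (on 9 rays):

  P = {1,3}:  v_{1} + v_{3} = v_{9}  ⇒ sig = [2:1]
  P = {2,5}:  v_{2} + v_{5} = v_{4}  ⇒ sig = [2:1]
  P = {1,7}:  v_{1} + v_{7} = v_{3} + v_{4}  ⇒ sig = [2:1,1]
  P = {6,7}:  v_{6} + v_{7} = v_{5} + v_{8}  ⇒ sig = [2:1,1]
  P = {2,7}:  v_{2} + v_{7} = v_{3} + 2·v_{4} + v_{8}  ⇒ sig = [2:1,1,2]
  P = {7,9}:  v_{7} + v_{9} = 2·v_{3} + v_{4}  ⇒ sig = [2:1,2]
  P = {1,5,8}:  v_{1} + v_{5} + v_{8} = 0  ⇒ sig = [3:]
  P = {3,4,6}:  v_{3} + v_{4} + v_{6} = 0  ⇒ sig = [3:]
  P = {1,4,8}:  v_{1} + v_{4} + v_{8} = v_{2}  ⇒ sig = [3:1]
  P = {4,6,9}:  v_{4} + v_{6} + v_{9} = v_{1}  ⇒ sig = [3:1]
  P = {5,8,9}:  v_{5} + v_{8} + v_{9} = v_{3}  ⇒ sig = [3:1]
  P = {2,3,6}:  v_{2} + v_{3} + v_{6} = v_{1} + v_{8}  ⇒ sig = [3:1,1]
  P = {4,8,9}:  v_{4} + v_{8} + v_{9} = v_{2} + v_{3}  ⇒ sig = [3:1,1]
  P = {2,6,9}:  v_{2} + v_{6} + v_{9} = 2·v_{1} + v_{8}  ⇒ sig = [3:1,2]
  P = {3,4,5,8}:  v_{3} + v_{4} + v_{5} + v_{8} = v_{7}  ⇒ sig = [4:1]

Sorted signature multiset PRS(X):
    |P|=2: 6 collections, coeffs (1), (1), (1,1), (1,1), (1,1,2), (1,2)
    |P|=3: 8 collections, coeffs (), (), (1), (1), (1), (1,1), (1,1), (1,2)
    |P|=4: 1 collection, coeffs (1)


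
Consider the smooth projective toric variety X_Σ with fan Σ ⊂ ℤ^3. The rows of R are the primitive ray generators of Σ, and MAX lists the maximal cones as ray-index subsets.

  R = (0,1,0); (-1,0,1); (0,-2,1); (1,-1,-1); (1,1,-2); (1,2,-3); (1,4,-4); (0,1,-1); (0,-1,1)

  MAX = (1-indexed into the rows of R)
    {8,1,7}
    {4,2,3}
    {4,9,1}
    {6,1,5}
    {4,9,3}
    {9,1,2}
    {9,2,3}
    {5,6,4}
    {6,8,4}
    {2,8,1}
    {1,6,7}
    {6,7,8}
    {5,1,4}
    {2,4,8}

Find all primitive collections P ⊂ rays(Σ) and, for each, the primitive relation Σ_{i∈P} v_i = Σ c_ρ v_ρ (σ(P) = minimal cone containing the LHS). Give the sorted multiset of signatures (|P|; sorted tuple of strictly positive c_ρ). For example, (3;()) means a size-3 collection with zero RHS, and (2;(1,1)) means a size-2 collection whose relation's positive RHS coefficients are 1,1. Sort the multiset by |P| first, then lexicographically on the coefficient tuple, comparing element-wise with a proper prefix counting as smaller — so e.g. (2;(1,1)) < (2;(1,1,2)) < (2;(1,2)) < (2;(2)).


The 20 primitive collections of Σ (r=9, n=3):

  P = {8,9}:  v_{8} + v_{9} = 0  so sig = (2;())
  P = {1,3}:  v_{1} + v_{3} = v_{9}  so sig = (2;(1))
  P = {2,5}:  v_{2} + v_{5} = v_{8}  so sig = (2;(1))
  P = {3,5}:  v_{3} + v_{5} = v_{4}  so sig = (2;(1))
  P = {3,7}:  v_{3} + v_{7} = v_{6}  so sig = (2;(1))
  P = {5,8}:  v_{5} + v_{8} = v_{6}  so sig = (2;(1))
  P = {6,9}:  v_{6} + v_{9} = v_{5}  so sig = (2;(1))
  P = {3,6}:  v_{3} + v_{6} = v_{4} + v_{8}  so sig = (2;(1,1))
  P = {3,8}:  v_{3} + v_{8} = v_{2} + v_{4}  so sig = (2;(1,1))
  P = {4,7}:  v_{4} + v_{7} = v_{5} + v_{6}  so sig = (2;(1,1))
  P = {5,9}:  v_{5} + v_{9} = v_{1} + v_{4}  so sig = (2;(1,1))
  P = {7,9}:  v_{7} + v_{9} = v_{1} + v_{6}  so sig = (2;(1,1))
  P = {5,7}:  v_{5} + v_{7} = v_{1} + 2·v_{6}  so sig = (2;(1,2))
  P = {2,7}:  v_{2} + v_{7} = v_{1} + 3·v_{8}  so sig = (2;(1,3))
  P = {2,6}:  v_{2} + v_{6} = 2·v_{8}  so sig = (2;(2))
  P = {1,2,4}:  v_{1} + v_{2} + v_{4} = 0  so sig = (3;())
  P = {1,4,8}:  v_{1} + v_{4} + v_{8} = v_{5}  so sig = (3;(1))
  P = {1,6,8}:  v_{1} + v_{6} + v_{8} = v_{7}  so sig = (3;(1))
  P = {2,4,9}:  v_{2} + v_{4} + v_{9} = v_{3}  so sig = (3;(1))
  P = {1,4,6}:  v_{1} + v_{4} + v_{6} = 2·v_{5}  so sig = (3;(2))

Signatures (|P|; sorted positive RHS coefficients), sorted:
    |P|=2: 15 collections, coeffs (), (1), (1), (1), (1), (1), (1), (1,1), (1,1), (1,1), (1,1), (1,1), (1,2), (1,3), (2)
    |P|=3: 5 collections, coeffs (), (1), (1), (1), (2)


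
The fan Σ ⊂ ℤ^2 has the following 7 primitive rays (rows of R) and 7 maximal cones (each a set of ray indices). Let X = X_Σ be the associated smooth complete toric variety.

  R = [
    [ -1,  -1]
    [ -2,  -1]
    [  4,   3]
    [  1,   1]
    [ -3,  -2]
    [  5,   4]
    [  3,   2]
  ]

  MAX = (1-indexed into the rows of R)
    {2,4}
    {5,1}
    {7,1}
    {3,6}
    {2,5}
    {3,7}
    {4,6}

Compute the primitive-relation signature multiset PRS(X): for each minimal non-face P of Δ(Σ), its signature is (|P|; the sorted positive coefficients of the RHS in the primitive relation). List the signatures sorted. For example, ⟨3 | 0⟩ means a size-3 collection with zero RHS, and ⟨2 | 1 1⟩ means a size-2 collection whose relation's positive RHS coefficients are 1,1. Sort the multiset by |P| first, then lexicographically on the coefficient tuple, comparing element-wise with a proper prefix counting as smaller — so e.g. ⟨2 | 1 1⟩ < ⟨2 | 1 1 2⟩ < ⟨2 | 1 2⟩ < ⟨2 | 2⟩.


Δ(Σ) — 7 vertices, 14 min non-faces:

  P = {1,4}:  v_{1} + v_{4} = 0  ⟹  sig = ⟨2 | 0⟩
  P = {5,7}:  v_{5} + v_{7} = 0  ⟹  sig = ⟨2 | 0⟩
  P = {1,2}:  v_{1} + v_{2} = v_{5}  ⟹  sig = ⟨2 | 1⟩
  P = {1,3}:  v_{1} + v_{3} = v_{7}  ⟹  sig = ⟨2 | 1⟩
  P = {1,6}:  v_{1} + v_{6} = v_{3}  ⟹  sig = ⟨2 | 1⟩
  P = {2,7}:  v_{2} + v_{7} = v_{4}  ⟹  sig = ⟨2 | 1⟩
  P = {3,4}:  v_{3} + v_{4} = v_{6}  ⟹  sig = ⟨2 | 1⟩
  P = {3,5}:  v_{3} + v_{5} = v_{4}  ⟹  sig = ⟨2 | 1⟩
  P = {4,5}:  v_{4} + v_{5} = v_{2}  ⟹  sig = ⟨2 | 1⟩
  P = {4,7}:  v_{4} + v_{7} = v_{3}  ⟹  sig = ⟨2 | 1⟩
  P = {2,3}:  v_{2} + v_{3} = 2·v_{4}  ⟹  sig = ⟨2 | 2⟩
  P = {5,6}:  v_{5} + v_{6} = 2·v_{4}  ⟹  sig = ⟨2 | 2⟩
  P = {6,7}:  v_{6} + v_{7} = 2·v_{3}  ⟹  sig = ⟨2 | 2⟩
  P = {2,6}:  v_{2} + v_{6} = 3·v_{4}  ⟹  sig = ⟨2 | 3⟩

so the primitive-relation signature multiset is
[⟨2 | 0⟩, ⟨2 | 0⟩, ⟨2 | 1⟩, ⟨2 | 1⟩, ⟨2 | 1⟩, ⟨2 | 1⟩, ⟨2 | 1⟩, ⟨2 | 1⟩, ⟨2 | 1⟩, ⟨2 | 1⟩, ⟨2 | 2⟩, ⟨2 | 2⟩, ⟨2 | 2⟩, ⟨2 | 3⟩]


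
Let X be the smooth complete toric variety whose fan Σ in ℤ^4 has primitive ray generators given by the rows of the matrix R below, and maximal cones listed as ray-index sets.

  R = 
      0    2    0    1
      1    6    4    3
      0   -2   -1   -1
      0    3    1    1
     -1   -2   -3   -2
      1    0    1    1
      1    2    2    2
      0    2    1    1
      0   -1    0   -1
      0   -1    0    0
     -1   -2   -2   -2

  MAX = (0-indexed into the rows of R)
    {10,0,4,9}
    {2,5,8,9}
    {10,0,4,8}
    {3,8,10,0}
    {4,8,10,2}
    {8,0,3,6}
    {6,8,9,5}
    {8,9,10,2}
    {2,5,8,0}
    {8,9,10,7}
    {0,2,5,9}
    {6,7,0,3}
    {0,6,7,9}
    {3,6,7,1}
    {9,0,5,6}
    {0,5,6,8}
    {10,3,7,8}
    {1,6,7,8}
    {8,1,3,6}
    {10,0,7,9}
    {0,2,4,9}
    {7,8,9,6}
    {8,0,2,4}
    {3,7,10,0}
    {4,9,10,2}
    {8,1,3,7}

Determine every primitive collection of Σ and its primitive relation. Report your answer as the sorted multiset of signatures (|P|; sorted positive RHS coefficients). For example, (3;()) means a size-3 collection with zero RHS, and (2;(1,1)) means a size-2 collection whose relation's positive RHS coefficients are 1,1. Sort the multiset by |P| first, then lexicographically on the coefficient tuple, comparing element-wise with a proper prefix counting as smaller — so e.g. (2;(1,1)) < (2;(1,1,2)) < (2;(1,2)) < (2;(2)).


The 23 primitive collections of Σ (r=11, n=4):

  • {2,7}:  v_{2} + v_{7} = 0  ⟹  sig = (2;())
  • {6,10}:  v_{6} + v_{10} = 0  ⟹  sig = (2;())
  • {2,6}:  v_{2} + v_{6} = v_{5}  ⟹  sig = (2;(1))
  • {3,9}:  v_{3} + v_{9} = v_{7}  ⟹  sig = (2;(1))
  • {5,7}:  v_{5} + v_{7} = v_{6}  ⟹  sig = (2;(1))
  • {5,10}:  v_{5} + v_{10} = v_{2}  ⟹  sig = (2;(1))
  • {2,3}:  v_{2} + v_{3} = v_{0} + v_{8}  ⟹  sig = (2;(1,1))
  • {4,6}:  v_{4} + v_{6} = v_{0} + v_{2}  ⟹  sig = (2;(1,1))
  • {4,7}:  v_{4} + v_{7} = v_{0} + v_{10}  ⟹  sig = (2;(1,1))
  • {1,2}:  v_{1} + v_{2} = v_{3} + v_{6} + v_{8}  ⟹  sig = (2;(1,1,1))
  • {1,4}:  v_{1} + v_{4} = v_{0} + v_{3} + v_{8}  ⟹  sig = (2;(1,1,1))
  • {1,10}:  v_{1} + v_{10} = v_{3} + v_{7} + v_{8}  ⟹  sig = (2;(1,1,1))
  • {3,5}:  v_{3} + v_{5} = v_{0} + v_{6} + v_{8}  ⟹  sig = (2;(1,1,1))
  • {1,5}:  v_{1} + v_{5} = v_{3} + 2·v_{6} + v_{8}  ⟹  sig = (2;(1,1,2))
  • {1,9}:  v_{1} + v_{9} = v_{6} + 2·v_{7} + v_{8}  ⟹  sig = (2;(1,1,2))
  • {3,4}:  v_{3} + v_{4} = 2·v_{0} + v_{8} + v_{10}  ⟹  sig = (2;(1,1,2))
  • {0,1}:  v_{0} + v_{1} = 2·v_{3} + v_{6}  ⟹  sig = (2;(1,2))
  • {4,5}:  v_{4} + v_{5} = v_{0} + 2·v_{2}  ⟹  sig = (2;(1,2))
  • {0,8,9}:  v_{0} + v_{8} + v_{9} = 0  ⟹  sig = (3;())
  • {0,2,10}:  v_{0} + v_{2} + v_{10} = v_{4}  ⟹  sig = (3;(1))
  • {0,7,8}:  v_{0} + v_{7} + v_{8} = v_{3}  ⟹  sig = (3;(1))
  • {4,8,9}:  v_{4} + v_{8} + v_{9} = v_{2} + v_{10}  ⟹  sig = (3;(1,1))
  • {3,6,7,8}:  v_{3} + v_{6} + v_{7} + v_{8} = v_{1}  ⟹  sig = (4;(1))

so the primitive-relation signature multiset is
    (2;())
    (2;())
    (2;(1))
    (2;(1))
    (2;(1))
    (2;(1))
    (2;(1,1))
    (2;(1,1))
    (2;(1,1))
    (2;(1,1,1))
    (2;(1,1,1))
    (2;(1,1,1))
    (2;(1,1,1))
    (2;(1,1,2))
    (2;(1,1,2))
    (2;(1,1,2))
    (2;(1,2))
    (2;(1,2))
    (3;())
    (3;(1))
    (3;(1))
    (3;(1,1))
    (4;(1))


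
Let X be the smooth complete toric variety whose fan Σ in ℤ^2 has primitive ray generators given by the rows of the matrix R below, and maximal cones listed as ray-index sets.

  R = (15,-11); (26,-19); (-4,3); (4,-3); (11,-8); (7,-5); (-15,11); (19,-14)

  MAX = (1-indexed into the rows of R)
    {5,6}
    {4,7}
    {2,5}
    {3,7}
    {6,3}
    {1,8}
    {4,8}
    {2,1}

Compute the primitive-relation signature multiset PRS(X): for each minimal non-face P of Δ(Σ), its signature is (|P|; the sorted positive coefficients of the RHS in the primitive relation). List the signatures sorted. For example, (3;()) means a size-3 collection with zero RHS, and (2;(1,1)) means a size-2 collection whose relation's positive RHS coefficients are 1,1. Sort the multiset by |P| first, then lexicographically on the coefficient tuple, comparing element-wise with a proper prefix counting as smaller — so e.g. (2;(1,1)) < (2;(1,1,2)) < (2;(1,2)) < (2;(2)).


Σ has 20 primitive collections:

  P = {1,7}:  v_{1} + v_{7} = 0 — sig = (2;())
  P = {3,4}:  v_{3} + v_{4} = 0 — sig = (2;())
  P = {1,3}:  v_{1} + v_{3} = v_{5} — sig = (2;(1))
  P = {1,4}:  v_{1} + v_{4} = v_{8} — sig = (2;(1))
  P = {1,5}:  v_{1} + v_{5} = v_{2} — sig = (2;(1))
  P = {2,7}:  v_{2} + v_{7} = v_{5} — sig = (2;(1))
  P = {3,5}:  v_{3} + v_{5} = v_{6} — sig = (2;(1))
  P = {3,8}:  v_{3} + v_{8} = v_{1} — sig = (2;(1))
  P = {4,5}:  v_{4} + v_{5} = v_{1} — sig = (2;(1))
  P = {4,6}:  v_{4} + v_{6} = v_{5} — sig = (2;(1))
  P = {5,7}:  v_{5} + v_{7} = v_{3} — sig = (2;(1))
  P = {6,8}:  v_{6} + v_{8} = v_{2} — sig = (2;(1))
  P = {7,8}:  v_{7} + v_{8} = v_{4} — sig = (2;(1))
  P = {1,6}:  v_{1} + v_{6} = 2·v_{5} — sig = (2;(2))
  P = {2,3}:  v_{2} + v_{3} = 2·v_{5} — sig = (2;(2))
  P = {2,4}:  v_{2} + v_{4} = 2·v_{1} — sig = (2;(2))
  P = {5,8}:  v_{5} + v_{8} = 2·v_{1} — sig = (2;(2))
  P = {6,7}:  v_{6} + v_{7} = 2·v_{3} — sig = (2;(2))
  P = {2,6}:  v_{2} + v_{6} = 3·v_{5} — sig = (2;(3))
  P = {2,8}:  v_{2} + v_{8} = 3·v_{1} — sig = (2;(3))

Hence PRS(X_Σ) =
{ (2;()) ×2,  (2;(1)) ×11,  (2;(2)) ×5,  (2;(3)) ×2 }


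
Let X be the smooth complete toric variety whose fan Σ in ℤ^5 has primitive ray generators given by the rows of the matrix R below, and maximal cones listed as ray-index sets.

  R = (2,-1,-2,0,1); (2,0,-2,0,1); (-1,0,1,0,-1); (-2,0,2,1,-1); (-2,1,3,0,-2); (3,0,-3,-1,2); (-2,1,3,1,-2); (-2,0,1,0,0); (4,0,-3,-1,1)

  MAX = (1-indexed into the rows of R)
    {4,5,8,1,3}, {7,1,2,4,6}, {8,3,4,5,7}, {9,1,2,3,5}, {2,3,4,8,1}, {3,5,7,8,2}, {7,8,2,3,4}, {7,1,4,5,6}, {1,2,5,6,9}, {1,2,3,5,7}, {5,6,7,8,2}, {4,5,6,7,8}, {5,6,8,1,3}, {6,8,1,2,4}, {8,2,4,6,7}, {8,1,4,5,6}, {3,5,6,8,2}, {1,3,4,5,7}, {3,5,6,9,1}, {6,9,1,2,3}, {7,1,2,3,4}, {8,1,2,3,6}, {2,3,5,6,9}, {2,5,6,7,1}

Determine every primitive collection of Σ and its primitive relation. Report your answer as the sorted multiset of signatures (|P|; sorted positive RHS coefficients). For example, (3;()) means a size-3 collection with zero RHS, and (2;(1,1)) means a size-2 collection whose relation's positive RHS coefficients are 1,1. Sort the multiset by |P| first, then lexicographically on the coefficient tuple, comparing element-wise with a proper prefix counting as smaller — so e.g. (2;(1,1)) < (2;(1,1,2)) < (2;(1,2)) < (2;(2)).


Δ(Σ) — 9 vertices, 9 min non-faces:

  • {8,9}:  v_{8} + v_{9} = v_{3} + v_{6}  ⟹  sig = (2;(1,1))
  • {4,9}:  v_{4} + v_{9} = v_{1} + v_{2} + v_{5}  ⟹  sig = (2;(1,1,1))
  • {7,9}:  v_{7} + v_{9} = v_{1} + 2·v_{2} + 2·v_{5}  ⟹  sig = (2;(1,2,2))
  • {3,4,6}:  v_{3} + v_{4} + v_{6} = 0  ⟹  sig = (3;())
  • {1,7,8}:  v_{1} + v_{7} + v_{8} = v_{4}  ⟹  sig = (3;(1))
  • {2,4,5}:  v_{2} + v_{4} + v_{5} = v_{7}  ⟹  sig = (3;(1))
  • {3,6,7}:  v_{3} + v_{6} + v_{7} = v_{2} + v_{5}  ⟹  sig = (3;(1,1))
  • {1,2,5,8}:  v_{1} + v_{2} + v_{5} + v_{8} = 0  ⟹  sig = (4;())
  • {1,2,3,5,6}:  v_{1} + v_{2} + v_{3} + v_{5} + v_{6} = v_{9}  ⟹  sig = (5;(1))

Sorted signature multiset PRS(X):
    (2;(1,1))
    (2;(1,1,1))
    (2;(1,2,2))
    (3;())
    (3;(1))
    (3;(1))
    (3;(1,1))
    (4;())
    (5;(1))
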